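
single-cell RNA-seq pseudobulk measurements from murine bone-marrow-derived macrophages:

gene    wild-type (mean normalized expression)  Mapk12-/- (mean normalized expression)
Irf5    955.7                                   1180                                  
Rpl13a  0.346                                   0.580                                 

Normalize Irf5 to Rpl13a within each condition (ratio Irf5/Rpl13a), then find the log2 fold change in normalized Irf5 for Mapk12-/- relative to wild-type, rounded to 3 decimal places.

Irf5/Rpl13a (wild-type) = 955.7 / 0.346 = 2762.1
Irf5/Rpl13a (Mapk12-/-) = 1180 / 0.580 = 2034.5
Fold change = 2034.5 / 2762.1 = 0.7366
log2(0.7366) = -0.4411

-0.441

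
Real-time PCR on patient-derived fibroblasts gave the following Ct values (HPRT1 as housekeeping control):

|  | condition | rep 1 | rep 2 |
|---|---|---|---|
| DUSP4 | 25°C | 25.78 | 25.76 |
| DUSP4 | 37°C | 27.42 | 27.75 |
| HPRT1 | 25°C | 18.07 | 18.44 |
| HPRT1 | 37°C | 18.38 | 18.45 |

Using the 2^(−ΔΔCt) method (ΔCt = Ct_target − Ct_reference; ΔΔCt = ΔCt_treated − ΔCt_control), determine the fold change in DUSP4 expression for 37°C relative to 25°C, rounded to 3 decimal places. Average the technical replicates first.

Mean Ct: DUSP4 25°C 25.770; DUSP4 37°C 27.585; HPRT1 25°C 18.255; HPRT1 37°C 18.415
ΔCt(25°C) = 25.770 − 18.255 = 7.515
ΔCt(37°C) = 27.585 − 18.415 = 9.170
ΔΔCt = 9.170 − 7.515 = 1.655
Fold change = 2^(−1.655) = 0.3175

0.318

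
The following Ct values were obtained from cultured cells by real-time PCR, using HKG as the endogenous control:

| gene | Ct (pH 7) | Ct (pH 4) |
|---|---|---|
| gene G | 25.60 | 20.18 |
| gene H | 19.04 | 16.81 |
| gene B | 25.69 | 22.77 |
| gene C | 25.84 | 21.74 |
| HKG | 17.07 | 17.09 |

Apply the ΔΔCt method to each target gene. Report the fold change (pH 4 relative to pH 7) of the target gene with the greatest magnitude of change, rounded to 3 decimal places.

gene G: ΔΔCt = (20.18−17.09) − (25.60−17.07) = 3.09 − 8.53 = -5.44; fold change = 2^5.44 = 43.411
gene H: ΔΔCt = (16.81−17.09) − (19.04−17.07) = -0.28 − 1.97 = -2.25; fold change = 2^2.25 = 4.757
gene B: ΔΔCt = (22.77−17.09) − (25.69−17.07) = 5.68 − 8.62 = -2.94; fold change = 2^2.94 = 7.674
gene C: ΔΔCt = (21.74−17.09) − (25.84−17.07) = 4.65 − 8.77 = -4.12; fold change = 2^4.12 = 17.388
gene G has the largest |ΔΔCt| = 5.44.

43.411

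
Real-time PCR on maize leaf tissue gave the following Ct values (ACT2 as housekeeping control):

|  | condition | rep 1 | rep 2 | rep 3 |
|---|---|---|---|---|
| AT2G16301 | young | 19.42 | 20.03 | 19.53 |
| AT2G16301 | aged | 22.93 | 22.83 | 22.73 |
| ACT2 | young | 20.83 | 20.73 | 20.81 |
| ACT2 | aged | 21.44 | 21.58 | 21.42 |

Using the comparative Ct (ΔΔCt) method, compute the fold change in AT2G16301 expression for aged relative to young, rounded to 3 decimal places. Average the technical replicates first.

Mean Ct: AT2G16301 young 19.660; AT2G16301 aged 22.830; ACT2 young 20.790; ACT2 aged 21.480
ΔCt(young) = 19.660 − 20.790 = -1.130
ΔCt(aged) = 22.830 − 21.480 = 1.350
ΔΔCt = 1.350 − (-1.130) = 2.480
Fold change = 2^(−2.480) = 0.1792

0.179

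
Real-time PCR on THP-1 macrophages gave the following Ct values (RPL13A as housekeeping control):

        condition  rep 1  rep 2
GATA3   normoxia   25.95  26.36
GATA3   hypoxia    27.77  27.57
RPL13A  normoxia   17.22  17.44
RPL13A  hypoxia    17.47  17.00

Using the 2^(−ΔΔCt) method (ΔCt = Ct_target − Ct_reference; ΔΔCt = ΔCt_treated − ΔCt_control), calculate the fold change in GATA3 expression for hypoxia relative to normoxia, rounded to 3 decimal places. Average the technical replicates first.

0.328

Mean Ct: GATA3 normoxia 26.155; GATA3 hypoxia 27.670; RPL13A normoxia 17.330; RPL13A hypoxia 17.235
ΔCt(normoxia) = 26.155 − 17.330 = 8.825
ΔCt(hypoxia) = 27.670 − 17.235 = 10.435
ΔΔCt = 10.435 − 8.825 = 1.610
Fold change = 2^(−1.610) = 0.3276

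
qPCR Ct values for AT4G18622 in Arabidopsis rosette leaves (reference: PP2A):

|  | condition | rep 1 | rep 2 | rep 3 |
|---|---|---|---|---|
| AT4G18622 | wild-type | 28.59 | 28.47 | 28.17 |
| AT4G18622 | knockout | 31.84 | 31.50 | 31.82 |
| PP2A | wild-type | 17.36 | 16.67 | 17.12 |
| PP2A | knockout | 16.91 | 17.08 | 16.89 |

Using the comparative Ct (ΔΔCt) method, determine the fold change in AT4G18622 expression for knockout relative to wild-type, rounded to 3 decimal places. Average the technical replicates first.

0.095

Mean Ct: AT4G18622 wild-type 28.410; AT4G18622 knockout 31.720; PP2A wild-type 17.050; PP2A knockout 16.960
ΔCt(wild-type) = 28.410 − 17.050 = 11.360
ΔCt(knockout) = 31.720 − 16.960 = 14.760
ΔΔCt = 14.760 − 11.360 = 3.400
Fold change = 2^(−3.400) = 0.0947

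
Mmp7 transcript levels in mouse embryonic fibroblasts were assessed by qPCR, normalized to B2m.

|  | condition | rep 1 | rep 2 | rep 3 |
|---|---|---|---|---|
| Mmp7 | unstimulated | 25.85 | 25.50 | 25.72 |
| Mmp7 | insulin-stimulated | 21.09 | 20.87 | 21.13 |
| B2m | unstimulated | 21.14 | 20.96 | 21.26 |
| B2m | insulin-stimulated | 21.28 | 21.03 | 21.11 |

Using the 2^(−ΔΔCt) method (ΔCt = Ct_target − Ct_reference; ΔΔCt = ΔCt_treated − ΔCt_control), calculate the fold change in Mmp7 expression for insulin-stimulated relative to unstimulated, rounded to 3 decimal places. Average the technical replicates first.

25.634

Mean Ct: Mmp7 unstimulated 25.690; Mmp7 insulin-stimulated 21.030; B2m unstimulated 21.120; B2m insulin-stimulated 21.140
ΔCt(unstimulated) = 25.690 − 21.120 = 4.570
ΔCt(insulin-stimulated) = 21.030 − 21.140 = -0.110
ΔΔCt = -0.110 − 4.570 = -4.680
Fold change = 2^(−(-4.680)) = 2^4.680 = 25.6342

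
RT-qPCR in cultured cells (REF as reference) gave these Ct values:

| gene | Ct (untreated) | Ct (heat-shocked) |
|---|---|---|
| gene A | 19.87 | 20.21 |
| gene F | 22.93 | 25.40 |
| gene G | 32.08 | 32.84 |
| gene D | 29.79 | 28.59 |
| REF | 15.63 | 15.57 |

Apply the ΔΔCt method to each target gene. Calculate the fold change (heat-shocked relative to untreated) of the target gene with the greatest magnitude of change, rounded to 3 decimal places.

gene A: ΔΔCt = (20.21−15.57) − (19.87−15.63) = 4.64 − 4.24 = 0.40; fold change = 2^-0.40 = 0.758
gene F: ΔΔCt = (25.40−15.57) − (22.93−15.63) = 9.83 − 7.30 = 2.53; fold change = 2^-2.53 = 0.173
gene G: ΔΔCt = (32.84−15.57) − (32.08−15.63) = 17.27 − 16.45 = 0.82; fold change = 2^-0.82 = 0.566
gene D: ΔΔCt = (28.59−15.57) − (29.79−15.63) = 13.02 − 14.16 = -1.14; fold change = 2^1.14 = 2.204
gene F has the largest |ΔΔCt| = 2.53.

0.173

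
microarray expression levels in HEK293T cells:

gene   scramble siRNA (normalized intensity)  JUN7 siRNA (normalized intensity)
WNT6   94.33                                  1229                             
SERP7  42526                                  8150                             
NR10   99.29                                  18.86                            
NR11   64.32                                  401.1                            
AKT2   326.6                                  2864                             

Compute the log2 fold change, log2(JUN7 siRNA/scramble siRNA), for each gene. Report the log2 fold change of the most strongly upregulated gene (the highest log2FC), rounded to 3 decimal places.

3.704

log2(1229/94.33) = 3.704  (WNT6)
log2(8150/42526) = -2.383  (SERP7)
log2(18.86/99.29) = -2.396  (NR10)
log2(401.1/64.32) = 2.641  (NR11)
log2(2864/326.6) = 3.132  (AKT2)
WNT6 is most strongly upregulated.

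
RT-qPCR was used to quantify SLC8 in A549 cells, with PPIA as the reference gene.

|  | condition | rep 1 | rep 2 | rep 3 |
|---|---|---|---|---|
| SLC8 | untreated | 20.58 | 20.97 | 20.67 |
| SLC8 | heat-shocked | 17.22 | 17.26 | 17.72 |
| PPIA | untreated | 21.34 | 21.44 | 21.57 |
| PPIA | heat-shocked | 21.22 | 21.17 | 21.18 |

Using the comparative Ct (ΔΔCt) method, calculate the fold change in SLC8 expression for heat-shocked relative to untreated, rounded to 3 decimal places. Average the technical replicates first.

8.456

Mean Ct: SLC8 untreated 20.740; SLC8 heat-shocked 17.400; PPIA untreated 21.450; PPIA heat-shocked 21.190
ΔCt(untreated) = 20.740 − 21.450 = -0.710
ΔCt(heat-shocked) = 17.400 − 21.190 = -3.790
ΔΔCt = -3.790 − (-0.710) = -3.080
Fold change = 2^(−(-3.080)) = 2^3.080 = 8.4561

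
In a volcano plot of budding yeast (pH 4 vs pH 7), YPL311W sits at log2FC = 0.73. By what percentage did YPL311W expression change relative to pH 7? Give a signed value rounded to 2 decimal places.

65.86%

Fold change = 2^(0.73) = 1.6586
Percent change = (FC − 1) × 100% = (1.6586 − 1) × 100 = 65.86%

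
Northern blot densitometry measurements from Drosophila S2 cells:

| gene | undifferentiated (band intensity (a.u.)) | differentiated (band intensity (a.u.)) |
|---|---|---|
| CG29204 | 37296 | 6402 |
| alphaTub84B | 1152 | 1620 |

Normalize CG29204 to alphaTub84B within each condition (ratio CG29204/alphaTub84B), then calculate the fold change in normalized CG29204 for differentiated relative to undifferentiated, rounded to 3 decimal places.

0.122

CG29204/alphaTub84B (undifferentiated) = 37296 / 1152 = 32.375
CG29204/alphaTub84B (differentiated) = 6402 / 1620 = 3.9519
Fold change = 3.9519 / 32.375 = 0.1221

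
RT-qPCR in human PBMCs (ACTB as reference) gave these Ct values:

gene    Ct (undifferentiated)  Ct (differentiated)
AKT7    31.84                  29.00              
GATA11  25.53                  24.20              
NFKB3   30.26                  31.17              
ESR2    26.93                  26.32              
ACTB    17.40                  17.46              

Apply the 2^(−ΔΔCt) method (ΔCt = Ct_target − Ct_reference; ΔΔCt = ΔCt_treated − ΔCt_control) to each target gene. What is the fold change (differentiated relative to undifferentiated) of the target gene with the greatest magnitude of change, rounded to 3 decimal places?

AKT7: ΔΔCt = (29.00−17.46) − (31.84−17.40) = 11.54 − 14.44 = -2.90; fold change = 2^2.90 = 7.464
GATA11: ΔΔCt = (24.20−17.46) − (25.53−17.40) = 6.74 − 8.13 = -1.39; fold change = 2^1.39 = 2.621
NFKB3: ΔΔCt = (31.17−17.46) − (30.26−17.40) = 13.71 − 12.86 = 0.85; fold change = 2^-0.85 = 0.555
ESR2: ΔΔCt = (26.32−17.46) − (26.93−17.40) = 8.86 − 9.53 = -0.67; fold change = 2^0.67 = 1.591
AKT7 has the largest |ΔΔCt| = 2.90.

7.464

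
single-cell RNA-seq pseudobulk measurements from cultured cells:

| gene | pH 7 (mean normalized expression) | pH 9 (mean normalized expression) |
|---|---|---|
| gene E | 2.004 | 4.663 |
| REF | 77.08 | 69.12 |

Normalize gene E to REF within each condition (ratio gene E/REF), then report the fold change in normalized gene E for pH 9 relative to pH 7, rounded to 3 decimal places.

2.595

gene E/REF (pH 7) = 2.004 / 77.08 = 0.025999
gene E/REF (pH 9) = 4.663 / 69.12 = 0.067462
Fold change = 0.067462 / 0.025999 = 2.5948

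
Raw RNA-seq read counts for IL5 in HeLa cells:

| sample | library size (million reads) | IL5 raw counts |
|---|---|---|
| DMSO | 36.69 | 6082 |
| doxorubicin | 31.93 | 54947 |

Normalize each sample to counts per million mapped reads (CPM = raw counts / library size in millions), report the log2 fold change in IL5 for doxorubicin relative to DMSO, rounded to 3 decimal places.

3.376

CPM(DMSO) = 6082 / 36.69 = 165.7672
CPM(doxorubicin) = 54947 / 31.93 = 1720.8581
Fold change = 1720.8581 / 165.7672 = 10.38117
log2(10.38117) = 3.3759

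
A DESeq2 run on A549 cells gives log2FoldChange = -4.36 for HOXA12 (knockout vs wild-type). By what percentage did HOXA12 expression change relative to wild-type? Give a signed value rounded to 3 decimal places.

-95.130%

Fold change = 2^(-4.36) = 0.0487
Percent change = (FC − 1) × 100% = (0.0487 − 1) × 100 = -95.130%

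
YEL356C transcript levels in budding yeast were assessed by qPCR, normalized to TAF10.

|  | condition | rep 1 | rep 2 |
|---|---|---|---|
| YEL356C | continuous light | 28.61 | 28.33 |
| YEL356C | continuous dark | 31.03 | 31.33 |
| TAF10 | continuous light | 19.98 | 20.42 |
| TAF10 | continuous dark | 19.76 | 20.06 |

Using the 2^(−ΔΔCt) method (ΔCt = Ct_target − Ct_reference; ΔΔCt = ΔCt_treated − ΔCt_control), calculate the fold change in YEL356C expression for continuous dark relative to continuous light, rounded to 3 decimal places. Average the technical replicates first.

0.125

Mean Ct: YEL356C continuous light 28.470; YEL356C continuous dark 31.180; TAF10 continuous light 20.200; TAF10 continuous dark 19.910
ΔCt(continuous light) = 28.470 − 20.200 = 8.270
ΔCt(continuous dark) = 31.180 − 19.910 = 11.270
ΔΔCt = 11.270 − 8.270 = 3.000
Fold change = 2^(−3.000) = 0.1250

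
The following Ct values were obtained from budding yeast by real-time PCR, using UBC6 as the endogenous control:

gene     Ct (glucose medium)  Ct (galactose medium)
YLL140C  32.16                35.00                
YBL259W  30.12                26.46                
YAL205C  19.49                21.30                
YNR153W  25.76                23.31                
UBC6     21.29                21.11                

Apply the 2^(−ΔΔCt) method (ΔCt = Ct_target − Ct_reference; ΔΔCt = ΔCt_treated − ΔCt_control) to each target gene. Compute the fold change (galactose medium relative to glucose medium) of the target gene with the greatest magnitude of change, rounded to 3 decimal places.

YLL140C: ΔΔCt = (35.00−21.11) − (32.16−21.29) = 13.89 − 10.87 = 3.02; fold change = 2^-3.02 = 0.123
YBL259W: ΔΔCt = (26.46−21.11) − (30.12−21.29) = 5.35 − 8.83 = -3.48; fold change = 2^3.48 = 11.158
YAL205C: ΔΔCt = (21.30−21.11) − (19.49−21.29) = 0.19 − (-1.80) = 1.99; fold change = 2^-1.99 = 0.252
YNR153W: ΔΔCt = (23.31−21.11) − (25.76−21.29) = 2.20 − 4.47 = -2.27; fold change = 2^2.27 = 4.823
YBL259W has the largest |ΔΔCt| = 3.48.

11.158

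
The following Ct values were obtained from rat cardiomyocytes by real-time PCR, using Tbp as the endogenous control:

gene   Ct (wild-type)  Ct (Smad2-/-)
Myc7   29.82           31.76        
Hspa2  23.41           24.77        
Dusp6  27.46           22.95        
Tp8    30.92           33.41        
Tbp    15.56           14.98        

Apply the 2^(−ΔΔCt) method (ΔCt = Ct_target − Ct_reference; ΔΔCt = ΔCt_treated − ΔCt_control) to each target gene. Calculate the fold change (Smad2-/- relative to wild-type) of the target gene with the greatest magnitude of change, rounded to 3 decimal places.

15.242

Myc7: ΔΔCt = (31.76−14.98) − (29.82−15.56) = 16.78 − 14.26 = 2.52; fold change = 2^-2.52 = 0.174
Hspa2: ΔΔCt = (24.77−14.98) − (23.41−15.56) = 9.79 − 7.85 = 1.94; fold change = 2^-1.94 = 0.261
Dusp6: ΔΔCt = (22.95−14.98) − (27.46−15.56) = 7.97 − 11.90 = -3.93; fold change = 2^3.93 = 15.242
Tp8: ΔΔCt = (33.41−14.98) − (30.92−15.56) = 18.43 − 15.36 = 3.07; fold change = 2^-3.07 = 0.119
Dusp6 has the largest |ΔΔCt| = 3.93.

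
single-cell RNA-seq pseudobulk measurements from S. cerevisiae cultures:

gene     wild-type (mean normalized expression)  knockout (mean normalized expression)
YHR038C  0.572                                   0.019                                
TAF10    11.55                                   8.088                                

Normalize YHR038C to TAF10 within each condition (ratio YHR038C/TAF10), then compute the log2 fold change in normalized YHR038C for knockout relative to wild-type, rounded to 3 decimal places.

-4.398

YHR038C/TAF10 (wild-type) = 0.572 / 11.55 = 0.049524
YHR038C/TAF10 (knockout) = 0.019 / 8.088 = 0.0023492
Fold change = 0.0023492 / 0.049524 = 0.0474
log2(0.0474) = -4.3979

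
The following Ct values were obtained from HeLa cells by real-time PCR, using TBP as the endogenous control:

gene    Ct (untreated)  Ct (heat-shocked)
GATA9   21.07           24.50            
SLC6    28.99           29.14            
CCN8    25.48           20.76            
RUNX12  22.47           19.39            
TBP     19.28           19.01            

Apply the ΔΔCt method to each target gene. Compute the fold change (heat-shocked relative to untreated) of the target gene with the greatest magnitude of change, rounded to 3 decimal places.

21.857

GATA9: ΔΔCt = (24.50−19.01) − (21.07−19.28) = 5.49 − 1.79 = 3.70; fold change = 2^-3.70 = 0.077
SLC6: ΔΔCt = (29.14−19.01) − (28.99−19.28) = 10.13 − 9.71 = 0.42; fold change = 2^-0.42 = 0.747
CCN8: ΔΔCt = (20.76−19.01) − (25.48−19.28) = 1.75 − 6.20 = -4.45; fold change = 2^4.45 = 21.857
RUNX12: ΔΔCt = (19.39−19.01) − (22.47−19.28) = 0.38 − 3.19 = -2.81; fold change = 2^2.81 = 7.013
CCN8 has the largest |ΔΔCt| = 4.45.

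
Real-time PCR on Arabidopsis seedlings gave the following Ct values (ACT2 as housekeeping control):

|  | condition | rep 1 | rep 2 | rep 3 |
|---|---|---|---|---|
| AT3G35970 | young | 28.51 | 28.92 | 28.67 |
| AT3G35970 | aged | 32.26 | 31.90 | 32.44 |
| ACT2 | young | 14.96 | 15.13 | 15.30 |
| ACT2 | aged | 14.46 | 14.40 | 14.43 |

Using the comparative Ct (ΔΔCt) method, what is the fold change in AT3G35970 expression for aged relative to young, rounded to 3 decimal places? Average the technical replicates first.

0.054

Mean Ct: AT3G35970 young 28.700; AT3G35970 aged 32.200; ACT2 young 15.130; ACT2 aged 14.430
ΔCt(young) = 28.700 − 15.130 = 13.570
ΔCt(aged) = 32.200 − 14.430 = 17.770
ΔΔCt = 17.770 − 13.570 = 4.200
Fold change = 2^(−4.200) = 0.0544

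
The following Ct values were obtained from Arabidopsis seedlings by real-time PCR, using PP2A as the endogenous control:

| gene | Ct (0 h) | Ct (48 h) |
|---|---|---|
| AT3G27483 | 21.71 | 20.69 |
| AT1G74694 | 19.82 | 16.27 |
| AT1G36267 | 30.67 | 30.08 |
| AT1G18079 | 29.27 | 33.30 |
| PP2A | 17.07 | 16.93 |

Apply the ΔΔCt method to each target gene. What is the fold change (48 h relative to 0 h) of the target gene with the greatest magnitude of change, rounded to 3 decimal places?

0.056

AT3G27483: ΔΔCt = (20.69−16.93) − (21.71−17.07) = 3.76 − 4.64 = -0.88; fold change = 2^0.88 = 1.840
AT1G74694: ΔΔCt = (16.27−16.93) − (19.82−17.07) = -0.66 − 2.75 = -3.41; fold change = 2^3.41 = 10.629
AT1G36267: ΔΔCt = (30.08−16.93) − (30.67−17.07) = 13.15 − 13.60 = -0.45; fold change = 2^0.45 = 1.366
AT1G18079: ΔΔCt = (33.30−16.93) − (29.27−17.07) = 16.37 − 12.20 = 4.17; fold change = 2^-4.17 = 0.056
AT1G18079 has the largest |ΔΔCt| = 4.17.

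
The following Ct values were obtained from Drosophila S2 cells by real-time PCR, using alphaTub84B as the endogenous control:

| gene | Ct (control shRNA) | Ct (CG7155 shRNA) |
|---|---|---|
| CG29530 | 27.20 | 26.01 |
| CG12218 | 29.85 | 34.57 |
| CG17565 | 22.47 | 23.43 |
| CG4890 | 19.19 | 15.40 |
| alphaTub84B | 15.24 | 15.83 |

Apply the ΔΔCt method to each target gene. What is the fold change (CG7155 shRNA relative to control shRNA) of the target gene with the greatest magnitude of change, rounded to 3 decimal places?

CG29530: ΔΔCt = (26.01−15.83) − (27.20−15.24) = 10.18 − 11.96 = -1.78; fold change = 2^1.78 = 3.434
CG12218: ΔΔCt = (34.57−15.83) − (29.85−15.24) = 18.74 − 14.61 = 4.13; fold change = 2^-4.13 = 0.057
CG17565: ΔΔCt = (23.43−15.83) − (22.47−15.24) = 7.60 − 7.23 = 0.37; fold change = 2^-0.37 = 0.774
CG4890: ΔΔCt = (15.40−15.83) − (19.19−15.24) = -0.43 − 3.95 = -4.38; fold change = 2^4.38 = 20.821
CG4890 has the largest |ΔΔCt| = 4.38.

20.821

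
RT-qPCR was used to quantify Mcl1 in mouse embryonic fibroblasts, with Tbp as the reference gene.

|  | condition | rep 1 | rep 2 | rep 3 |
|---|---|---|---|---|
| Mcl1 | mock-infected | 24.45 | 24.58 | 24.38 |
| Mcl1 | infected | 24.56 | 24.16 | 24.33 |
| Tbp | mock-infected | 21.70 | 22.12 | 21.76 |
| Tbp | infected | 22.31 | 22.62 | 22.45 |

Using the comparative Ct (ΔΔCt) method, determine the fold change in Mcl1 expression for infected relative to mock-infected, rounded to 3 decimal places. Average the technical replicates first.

1.647

Mean Ct: Mcl1 mock-infected 24.470; Mcl1 infected 24.350; Tbp mock-infected 21.860; Tbp infected 22.460
ΔCt(mock-infected) = 24.470 − 21.860 = 2.610
ΔCt(infected) = 24.350 − 22.460 = 1.890
ΔΔCt = 1.890 − 2.610 = -0.720
Fold change = 2^(−(-0.720)) = 2^0.720 = 1.6472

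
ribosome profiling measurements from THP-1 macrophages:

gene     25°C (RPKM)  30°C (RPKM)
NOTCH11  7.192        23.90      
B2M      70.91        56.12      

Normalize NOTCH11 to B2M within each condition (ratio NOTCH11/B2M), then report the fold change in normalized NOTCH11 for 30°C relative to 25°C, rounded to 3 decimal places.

4.199

NOTCH11/B2M (25°C) = 7.192 / 70.91 = 0.10142
NOTCH11/B2M (30°C) = 23.90 / 56.12 = 0.42587
Fold change = 0.42587 / 0.10142 = 4.1989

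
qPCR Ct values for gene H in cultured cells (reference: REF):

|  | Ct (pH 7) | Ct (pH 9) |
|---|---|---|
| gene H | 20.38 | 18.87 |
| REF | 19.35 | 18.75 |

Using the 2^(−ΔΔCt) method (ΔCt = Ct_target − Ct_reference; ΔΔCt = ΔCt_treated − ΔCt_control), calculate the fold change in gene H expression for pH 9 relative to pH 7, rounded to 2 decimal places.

1.88

ΔCt(pH 7) = 20.380 − 19.350 = 1.030
ΔCt(pH 9) = 18.870 − 18.750 = 0.120
ΔΔCt = 0.120 − 1.030 = -0.910
Fold change = 2^(−(-0.910)) = 2^0.910 = 1.879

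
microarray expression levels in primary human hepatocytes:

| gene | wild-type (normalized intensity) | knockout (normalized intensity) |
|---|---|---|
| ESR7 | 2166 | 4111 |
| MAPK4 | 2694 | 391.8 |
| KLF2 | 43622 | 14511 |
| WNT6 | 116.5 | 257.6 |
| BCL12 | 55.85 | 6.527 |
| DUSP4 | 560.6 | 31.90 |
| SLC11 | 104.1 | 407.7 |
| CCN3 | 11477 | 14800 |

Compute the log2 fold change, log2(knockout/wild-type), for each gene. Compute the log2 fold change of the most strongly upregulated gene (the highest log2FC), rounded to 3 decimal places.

log2(4111/2166) = 0.924  (ESR7)
log2(391.8/2694) = -2.782  (MAPK4)
log2(14511/43622) = -1.588  (KLF2)
log2(257.6/116.5) = 1.145  (WNT6)
log2(6.527/55.85) = -3.097  (BCL12)
log2(31.90/560.6) = -4.135  (DUSP4)
log2(407.7/104.1) = 1.970  (SLC11)
log2(14800/11477) = 0.367  (CCN3)
SLC11 is most strongly upregulated.

1.970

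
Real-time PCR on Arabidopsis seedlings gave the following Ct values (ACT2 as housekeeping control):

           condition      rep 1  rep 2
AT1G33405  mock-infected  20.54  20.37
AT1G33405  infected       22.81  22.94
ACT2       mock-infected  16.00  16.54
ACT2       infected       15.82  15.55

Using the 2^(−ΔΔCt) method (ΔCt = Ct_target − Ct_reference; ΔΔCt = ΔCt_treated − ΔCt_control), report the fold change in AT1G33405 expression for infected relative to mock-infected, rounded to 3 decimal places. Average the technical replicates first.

0.125

Mean Ct: AT1G33405 mock-infected 20.455; AT1G33405 infected 22.875; ACT2 mock-infected 16.270; ACT2 infected 15.685
ΔCt(mock-infected) = 20.455 − 16.270 = 4.185
ΔCt(infected) = 22.875 − 15.685 = 7.190
ΔΔCt = 7.190 − 4.185 = 3.005
Fold change = 2^(−3.005) = 0.1246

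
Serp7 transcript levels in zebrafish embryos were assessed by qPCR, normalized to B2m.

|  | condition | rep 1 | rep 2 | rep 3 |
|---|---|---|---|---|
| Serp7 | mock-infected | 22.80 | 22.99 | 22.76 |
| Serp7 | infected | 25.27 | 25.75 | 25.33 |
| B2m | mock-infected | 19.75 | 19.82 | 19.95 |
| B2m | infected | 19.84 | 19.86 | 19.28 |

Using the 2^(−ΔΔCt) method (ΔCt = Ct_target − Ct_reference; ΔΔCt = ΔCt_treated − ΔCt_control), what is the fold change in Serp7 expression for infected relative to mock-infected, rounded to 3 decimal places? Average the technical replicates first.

Mean Ct: Serp7 mock-infected 22.850; Serp7 infected 25.450; B2m mock-infected 19.840; B2m infected 19.660
ΔCt(mock-infected) = 22.850 − 19.840 = 3.010
ΔCt(infected) = 25.450 − 19.660 = 5.790
ΔΔCt = 5.790 − 3.010 = 2.780
Fold change = 2^(−2.780) = 0.1456

0.146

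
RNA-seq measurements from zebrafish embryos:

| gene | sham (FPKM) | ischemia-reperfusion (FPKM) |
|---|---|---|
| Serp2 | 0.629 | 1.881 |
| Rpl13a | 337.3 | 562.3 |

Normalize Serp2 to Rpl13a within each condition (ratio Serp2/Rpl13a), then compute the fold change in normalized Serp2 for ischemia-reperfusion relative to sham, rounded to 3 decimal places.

1.794

Serp2/Rpl13a (sham) = 0.629 / 337.3 = 0.0018648
Serp2/Rpl13a (ischemia-reperfusion) = 1.881 / 562.3 = 0.0033452
Fold change = 0.0033452 / 0.0018648 = 1.7939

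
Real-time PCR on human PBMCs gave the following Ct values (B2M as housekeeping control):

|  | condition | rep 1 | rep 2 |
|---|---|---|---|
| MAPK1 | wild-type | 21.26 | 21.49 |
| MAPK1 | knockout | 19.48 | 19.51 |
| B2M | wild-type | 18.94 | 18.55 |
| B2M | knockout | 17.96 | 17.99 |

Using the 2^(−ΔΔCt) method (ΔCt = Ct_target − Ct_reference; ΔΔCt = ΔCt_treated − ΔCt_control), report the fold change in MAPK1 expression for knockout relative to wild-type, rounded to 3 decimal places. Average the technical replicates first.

Mean Ct: MAPK1 wild-type 21.375; MAPK1 knockout 19.495; B2M wild-type 18.745; B2M knockout 17.975
ΔCt(wild-type) = 21.375 − 18.745 = 2.630
ΔCt(knockout) = 19.495 − 17.975 = 1.520
ΔΔCt = 1.520 − 2.630 = -1.110
Fold change = 2^(−(-1.110)) = 2^1.110 = 2.1585

2.158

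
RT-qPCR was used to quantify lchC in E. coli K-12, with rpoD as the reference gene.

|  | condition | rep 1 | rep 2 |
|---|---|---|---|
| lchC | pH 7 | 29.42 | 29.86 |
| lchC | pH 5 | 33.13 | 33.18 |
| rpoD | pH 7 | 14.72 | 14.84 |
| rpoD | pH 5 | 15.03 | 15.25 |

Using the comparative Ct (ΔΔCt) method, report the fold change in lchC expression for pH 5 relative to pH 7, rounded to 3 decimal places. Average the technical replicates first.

Mean Ct: lchC pH 7 29.640; lchC pH 5 33.155; rpoD pH 7 14.780; rpoD pH 5 15.140
ΔCt(pH 7) = 29.640 − 14.780 = 14.860
ΔCt(pH 5) = 33.155 − 15.140 = 18.015
ΔΔCt = 18.015 − 14.860 = 3.155
Fold change = 2^(−3.155) = 0.1123

0.112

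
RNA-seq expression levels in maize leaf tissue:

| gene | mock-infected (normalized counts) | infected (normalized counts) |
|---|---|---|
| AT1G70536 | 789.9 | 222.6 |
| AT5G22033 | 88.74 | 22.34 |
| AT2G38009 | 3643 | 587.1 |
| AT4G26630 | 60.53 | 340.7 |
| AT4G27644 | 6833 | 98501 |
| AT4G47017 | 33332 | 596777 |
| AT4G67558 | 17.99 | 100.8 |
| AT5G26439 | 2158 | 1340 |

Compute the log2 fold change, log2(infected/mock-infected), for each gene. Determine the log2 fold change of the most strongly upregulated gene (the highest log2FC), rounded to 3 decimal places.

log2(222.6/789.9) = -1.827  (AT1G70536)
log2(22.34/88.74) = -1.990  (AT5G22033)
log2(587.1/3643) = -2.633  (AT2G38009)
log2(340.7/60.53) = 2.493  (AT4G26630)
log2(98501/6833) = 3.850  (AT4G27644)
log2(596777/33332) = 4.162  (AT4G47017)
log2(100.8/17.99) = 2.486  (AT4G67558)
log2(1340/2158) = -0.687  (AT5G26439)
AT4G47017 is most strongly upregulated.

4.162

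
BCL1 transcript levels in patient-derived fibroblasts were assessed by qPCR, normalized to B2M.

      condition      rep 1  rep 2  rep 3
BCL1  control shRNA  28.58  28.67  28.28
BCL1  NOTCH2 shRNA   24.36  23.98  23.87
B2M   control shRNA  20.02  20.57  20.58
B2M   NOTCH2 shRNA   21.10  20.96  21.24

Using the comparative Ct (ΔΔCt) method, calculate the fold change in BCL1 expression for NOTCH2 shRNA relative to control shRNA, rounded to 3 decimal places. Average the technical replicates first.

Mean Ct: BCL1 control shRNA 28.510; BCL1 NOTCH2 shRNA 24.070; B2M control shRNA 20.390; B2M NOTCH2 shRNA 21.100
ΔCt(control shRNA) = 28.510 − 20.390 = 8.120
ΔCt(NOTCH2 shRNA) = 24.070 − 21.100 = 2.970
ΔΔCt = 2.970 − 8.120 = -5.150
Fold change = 2^(−(-5.150)) = 2^5.150 = 35.5062

35.506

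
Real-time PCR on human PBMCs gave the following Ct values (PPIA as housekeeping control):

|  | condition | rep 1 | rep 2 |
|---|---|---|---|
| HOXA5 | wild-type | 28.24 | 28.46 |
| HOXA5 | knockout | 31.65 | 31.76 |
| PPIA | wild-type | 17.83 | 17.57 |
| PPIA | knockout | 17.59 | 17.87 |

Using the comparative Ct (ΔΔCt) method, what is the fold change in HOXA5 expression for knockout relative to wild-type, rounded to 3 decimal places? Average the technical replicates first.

0.100

Mean Ct: HOXA5 wild-type 28.350; HOXA5 knockout 31.705; PPIA wild-type 17.700; PPIA knockout 17.730
ΔCt(wild-type) = 28.350 − 17.700 = 10.650
ΔCt(knockout) = 31.705 − 17.730 = 13.975
ΔΔCt = 13.975 − 10.650 = 3.325
Fold change = 2^(−3.325) = 0.0998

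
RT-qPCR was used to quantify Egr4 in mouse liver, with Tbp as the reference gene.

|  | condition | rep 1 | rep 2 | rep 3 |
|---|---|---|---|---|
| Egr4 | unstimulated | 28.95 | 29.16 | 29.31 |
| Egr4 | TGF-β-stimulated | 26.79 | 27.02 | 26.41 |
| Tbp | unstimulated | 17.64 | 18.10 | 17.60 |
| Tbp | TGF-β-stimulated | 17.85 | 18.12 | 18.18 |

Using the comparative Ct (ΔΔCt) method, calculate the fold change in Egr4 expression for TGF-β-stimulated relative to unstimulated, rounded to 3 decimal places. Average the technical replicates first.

6.364

Mean Ct: Egr4 unstimulated 29.140; Egr4 TGF-β-stimulated 26.740; Tbp unstimulated 17.780; Tbp TGF-β-stimulated 18.050
ΔCt(unstimulated) = 29.140 − 17.780 = 11.360
ΔCt(TGF-β-stimulated) = 26.740 − 18.050 = 8.690
ΔΔCt = 8.690 − 11.360 = -2.670
Fold change = 2^(−(-2.670)) = 2^2.670 = 6.3643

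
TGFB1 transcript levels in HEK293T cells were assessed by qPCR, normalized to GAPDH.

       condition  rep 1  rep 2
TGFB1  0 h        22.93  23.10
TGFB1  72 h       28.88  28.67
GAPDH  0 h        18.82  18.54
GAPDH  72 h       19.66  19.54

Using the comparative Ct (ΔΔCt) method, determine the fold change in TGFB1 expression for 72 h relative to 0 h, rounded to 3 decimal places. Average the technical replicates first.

0.035

Mean Ct: TGFB1 0 h 23.015; TGFB1 72 h 28.775; GAPDH 0 h 18.680; GAPDH 72 h 19.600
ΔCt(0 h) = 23.015 − 18.680 = 4.335
ΔCt(72 h) = 28.775 − 19.600 = 9.175
ΔΔCt = 9.175 − 4.335 = 4.840
Fold change = 2^(−4.840) = 0.0349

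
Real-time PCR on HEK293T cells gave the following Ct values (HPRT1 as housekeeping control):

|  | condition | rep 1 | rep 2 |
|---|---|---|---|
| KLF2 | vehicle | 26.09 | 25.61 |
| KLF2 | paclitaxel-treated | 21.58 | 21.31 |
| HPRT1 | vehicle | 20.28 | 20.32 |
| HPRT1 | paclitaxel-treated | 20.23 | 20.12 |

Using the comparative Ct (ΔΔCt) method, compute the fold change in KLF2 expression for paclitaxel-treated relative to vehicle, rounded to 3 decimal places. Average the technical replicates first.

19.427

Mean Ct: KLF2 vehicle 25.850; KLF2 paclitaxel-treated 21.445; HPRT1 vehicle 20.300; HPRT1 paclitaxel-treated 20.175
ΔCt(vehicle) = 25.850 − 20.300 = 5.550
ΔCt(paclitaxel-treated) = 21.445 − 20.175 = 1.270
ΔΔCt = 1.270 − 5.550 = -4.280
Fold change = 2^(−(-4.280)) = 2^4.280 = 19.4271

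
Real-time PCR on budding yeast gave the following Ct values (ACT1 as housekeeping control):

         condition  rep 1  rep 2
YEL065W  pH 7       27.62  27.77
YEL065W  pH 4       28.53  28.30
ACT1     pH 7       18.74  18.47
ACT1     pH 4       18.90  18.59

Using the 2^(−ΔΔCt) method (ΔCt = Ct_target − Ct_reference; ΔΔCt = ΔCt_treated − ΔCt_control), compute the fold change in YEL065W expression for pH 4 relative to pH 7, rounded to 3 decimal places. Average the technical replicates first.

0.669

Mean Ct: YEL065W pH 7 27.695; YEL065W pH 4 28.415; ACT1 pH 7 18.605; ACT1 pH 4 18.745
ΔCt(pH 7) = 27.695 − 18.605 = 9.090
ΔCt(pH 4) = 28.415 − 18.745 = 9.670
ΔΔCt = 9.670 − 9.090 = 0.580
Fold change = 2^(−0.580) = 0.6690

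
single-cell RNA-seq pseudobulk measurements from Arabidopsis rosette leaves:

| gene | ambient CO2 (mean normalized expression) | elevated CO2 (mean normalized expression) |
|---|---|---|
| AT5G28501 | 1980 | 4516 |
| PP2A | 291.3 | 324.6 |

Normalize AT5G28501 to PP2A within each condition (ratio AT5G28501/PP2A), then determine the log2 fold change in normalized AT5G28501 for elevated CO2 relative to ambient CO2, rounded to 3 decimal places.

AT5G28501/PP2A (ambient CO2) = 1980 / 291.3 = 6.7971
AT5G28501/PP2A (elevated CO2) = 4516 / 324.6 = 13.913
Fold change = 13.913 / 6.7971 = 2.0468
log2(2.0468) = 1.0334

1.033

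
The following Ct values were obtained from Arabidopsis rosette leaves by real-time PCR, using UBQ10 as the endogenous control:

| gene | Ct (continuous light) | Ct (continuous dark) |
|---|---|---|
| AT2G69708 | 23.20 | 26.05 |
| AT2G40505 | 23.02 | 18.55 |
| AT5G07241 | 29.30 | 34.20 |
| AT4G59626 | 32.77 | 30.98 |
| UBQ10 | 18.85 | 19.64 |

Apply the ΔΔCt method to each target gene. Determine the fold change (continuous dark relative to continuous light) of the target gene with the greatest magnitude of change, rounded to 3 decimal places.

AT2G69708: ΔΔCt = (26.05−19.64) − (23.20−18.85) = 6.41 − 4.35 = 2.06; fold change = 2^-2.06 = 0.240
AT2G40505: ΔΔCt = (18.55−19.64) − (23.02−18.85) = -1.09 − 4.17 = -5.26; fold change = 2^5.26 = 38.319
AT5G07241: ΔΔCt = (34.20−19.64) − (29.30−18.85) = 14.56 − 10.45 = 4.11; fold change = 2^-4.11 = 0.058
AT4G59626: ΔΔCt = (30.98−19.64) − (32.77−18.85) = 11.34 − 13.92 = -2.58; fold change = 2^2.58 = 5.979
AT2G40505 has the largest |ΔΔCt| = 5.26.

38.319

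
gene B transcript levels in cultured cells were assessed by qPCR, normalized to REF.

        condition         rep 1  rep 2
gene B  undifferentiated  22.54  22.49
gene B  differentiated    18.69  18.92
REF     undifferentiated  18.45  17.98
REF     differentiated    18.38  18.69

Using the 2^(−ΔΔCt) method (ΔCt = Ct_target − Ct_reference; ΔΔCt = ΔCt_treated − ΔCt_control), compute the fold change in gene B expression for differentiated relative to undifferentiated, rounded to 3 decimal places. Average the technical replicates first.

Mean Ct: gene B undifferentiated 22.515; gene B differentiated 18.805; REF undifferentiated 18.215; REF differentiated 18.535
ΔCt(undifferentiated) = 22.515 − 18.215 = 4.300
ΔCt(differentiated) = 18.805 − 18.535 = 0.270
ΔΔCt = 0.270 − 4.300 = -4.030
Fold change = 2^(−(-4.030)) = 2^4.030 = 16.3362

16.336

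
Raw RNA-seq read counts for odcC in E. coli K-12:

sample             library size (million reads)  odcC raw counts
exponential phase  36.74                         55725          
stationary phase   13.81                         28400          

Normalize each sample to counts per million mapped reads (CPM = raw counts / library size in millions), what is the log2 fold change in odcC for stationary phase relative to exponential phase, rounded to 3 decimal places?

0.439

CPM(exponential phase) = 55725 / 36.74 = 1516.7392
CPM(stationary phase) = 28400 / 13.81 = 2056.4808
Fold change = 2056.4808 / 1516.7392 = 1.35586
log2(1.35586) = 0.4392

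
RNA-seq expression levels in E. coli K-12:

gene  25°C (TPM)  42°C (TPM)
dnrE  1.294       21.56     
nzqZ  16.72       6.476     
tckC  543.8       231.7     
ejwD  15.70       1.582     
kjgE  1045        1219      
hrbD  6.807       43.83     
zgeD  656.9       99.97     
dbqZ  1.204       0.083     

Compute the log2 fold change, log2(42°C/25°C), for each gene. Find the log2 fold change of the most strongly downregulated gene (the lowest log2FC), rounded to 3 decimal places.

-3.859

log2(21.56/1.294) = 4.058  (dnrE)
log2(6.476/16.72) = -1.368  (nzqZ)
log2(231.7/543.8) = -1.231  (tckC)
log2(1.582/15.70) = -3.311  (ejwD)
log2(1219/1045) = 0.222  (kjgE)
log2(43.83/6.807) = 2.687  (hrbD)
log2(99.97/656.9) = -2.716  (zgeD)
log2(0.083/1.204) = -3.859  (dbqZ)
dbqZ is most strongly downregulated.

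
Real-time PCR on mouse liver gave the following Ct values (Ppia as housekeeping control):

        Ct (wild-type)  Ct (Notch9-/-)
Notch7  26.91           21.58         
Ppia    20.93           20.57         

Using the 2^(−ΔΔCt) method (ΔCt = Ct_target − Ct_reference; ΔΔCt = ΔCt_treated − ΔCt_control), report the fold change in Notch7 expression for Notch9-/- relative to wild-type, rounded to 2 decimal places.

31.34

ΔCt(wild-type) = 26.910 − 20.930 = 5.980
ΔCt(Notch9-/-) = 21.580 − 20.570 = 1.010
ΔΔCt = 1.010 − 5.980 = -4.970
Fold change = 2^(−(-4.970)) = 2^4.970 = 31.341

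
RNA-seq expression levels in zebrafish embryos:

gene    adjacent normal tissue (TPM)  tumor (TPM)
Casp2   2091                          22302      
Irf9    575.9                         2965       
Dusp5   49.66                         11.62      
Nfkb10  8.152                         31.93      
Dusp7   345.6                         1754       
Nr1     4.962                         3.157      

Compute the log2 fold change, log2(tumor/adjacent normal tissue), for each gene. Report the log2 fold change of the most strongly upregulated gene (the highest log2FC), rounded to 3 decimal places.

3.415

log2(22302/2091) = 3.415  (Casp2)
log2(2965/575.9) = 2.364  (Irf9)
log2(11.62/49.66) = -2.095  (Dusp5)
log2(31.93/8.152) = 1.970  (Nfkb10)
log2(1754/345.6) = 2.343  (Dusp7)
log2(3.157/4.962) = -0.652  (Nr1)
Casp2 is most strongly upregulated.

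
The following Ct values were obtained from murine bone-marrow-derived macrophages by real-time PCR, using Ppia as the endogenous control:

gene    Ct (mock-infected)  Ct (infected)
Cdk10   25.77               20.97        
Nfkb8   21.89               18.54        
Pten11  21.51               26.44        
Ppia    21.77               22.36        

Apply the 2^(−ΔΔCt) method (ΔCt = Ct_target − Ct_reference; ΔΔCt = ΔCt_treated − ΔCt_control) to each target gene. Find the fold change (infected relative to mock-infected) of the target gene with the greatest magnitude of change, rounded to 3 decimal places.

Cdk10: ΔΔCt = (20.97−22.36) − (25.77−21.77) = -1.39 − 4.00 = -5.39; fold change = 2^5.39 = 41.933
Nfkb8: ΔΔCt = (18.54−22.36) − (21.89−21.77) = -3.82 − 0.12 = -3.94; fold change = 2^3.94 = 15.348
Pten11: ΔΔCt = (26.44−22.36) − (21.51−21.77) = 4.08 − (-0.26) = 4.34; fold change = 2^-4.34 = 0.049
Cdk10 has the largest |ΔΔCt| = 5.39.

41.933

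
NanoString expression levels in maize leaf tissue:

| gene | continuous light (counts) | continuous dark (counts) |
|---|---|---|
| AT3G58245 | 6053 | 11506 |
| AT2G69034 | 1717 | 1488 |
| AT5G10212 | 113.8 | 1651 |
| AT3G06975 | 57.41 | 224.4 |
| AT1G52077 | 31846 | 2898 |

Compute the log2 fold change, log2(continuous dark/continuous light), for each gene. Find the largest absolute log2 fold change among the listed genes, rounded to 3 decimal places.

log2(11506/6053) = 0.927  (AT3G58245)
log2(1488/1717) = -0.207  (AT2G69034)
log2(1651/113.8) = 3.859  (AT5G10212)
log2(224.4/57.41) = 1.967  (AT3G06975)
log2(2898/31846) = -3.458  (AT1G52077)
The largest magnitude belongs to AT5G10212.

3.859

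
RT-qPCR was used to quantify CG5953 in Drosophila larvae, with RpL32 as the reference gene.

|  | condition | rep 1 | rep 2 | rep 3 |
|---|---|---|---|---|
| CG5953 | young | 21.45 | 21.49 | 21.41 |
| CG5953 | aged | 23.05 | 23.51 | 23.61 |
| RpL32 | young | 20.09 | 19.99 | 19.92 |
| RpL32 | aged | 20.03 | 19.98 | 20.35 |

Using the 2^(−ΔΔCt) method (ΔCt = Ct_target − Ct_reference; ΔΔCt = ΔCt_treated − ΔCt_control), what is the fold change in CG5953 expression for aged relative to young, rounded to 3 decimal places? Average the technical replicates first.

0.283

Mean Ct: CG5953 young 21.450; CG5953 aged 23.390; RpL32 young 20.000; RpL32 aged 20.120
ΔCt(young) = 21.450 − 20.000 = 1.450
ΔCt(aged) = 23.390 − 20.120 = 3.270
ΔΔCt = 3.270 − 1.450 = 1.820
Fold change = 2^(−1.820) = 0.2832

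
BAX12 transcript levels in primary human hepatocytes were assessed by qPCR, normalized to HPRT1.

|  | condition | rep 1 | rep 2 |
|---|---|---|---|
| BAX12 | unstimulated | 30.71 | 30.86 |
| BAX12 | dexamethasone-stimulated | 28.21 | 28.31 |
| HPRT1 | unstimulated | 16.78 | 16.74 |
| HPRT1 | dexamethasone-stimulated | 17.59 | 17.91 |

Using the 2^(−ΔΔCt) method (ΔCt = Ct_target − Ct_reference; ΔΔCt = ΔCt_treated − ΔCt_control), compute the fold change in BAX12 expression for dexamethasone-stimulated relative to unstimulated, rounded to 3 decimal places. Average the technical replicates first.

11.432

Mean Ct: BAX12 unstimulated 30.785; BAX12 dexamethasone-stimulated 28.260; HPRT1 unstimulated 16.760; HPRT1 dexamethasone-stimulated 17.750
ΔCt(unstimulated) = 30.785 − 16.760 = 14.025
ΔCt(dexamethasone-stimulated) = 28.260 − 17.750 = 10.510
ΔΔCt = 10.510 − 14.025 = -3.515
Fold change = 2^(−(-3.515)) = 2^3.515 = 11.4320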